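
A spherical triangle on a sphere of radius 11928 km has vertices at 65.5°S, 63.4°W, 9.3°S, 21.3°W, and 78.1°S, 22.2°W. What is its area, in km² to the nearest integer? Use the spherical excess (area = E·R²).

26298373 km²

Side lengths (central angles): a = 1.2008, b = 0.3020, c = 1.1032 rad; semiperimeter s = 1.3030.
By l'Huilier's theorem, tan(E/4) = √[tan(s/2) tan((s−a)/2) tan((s−b)/2) tan((s−c)/2)], giving spherical excess E = 0.1848 rad.
Area = E·R² = 0.1848 × (11928)² ≈ 26298373 km².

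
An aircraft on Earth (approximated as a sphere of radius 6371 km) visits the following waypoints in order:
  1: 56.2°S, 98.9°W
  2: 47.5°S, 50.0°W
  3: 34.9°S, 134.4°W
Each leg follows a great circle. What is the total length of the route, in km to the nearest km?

10263 km

Leg 1→2: central angle 0.5361 rad, distance 3415.3 km.
Leg 2→3: central angle 1.0748 rad, distance 6847.6 km.
Total: 3415.3 + 6847.6 ≈ 10263 km.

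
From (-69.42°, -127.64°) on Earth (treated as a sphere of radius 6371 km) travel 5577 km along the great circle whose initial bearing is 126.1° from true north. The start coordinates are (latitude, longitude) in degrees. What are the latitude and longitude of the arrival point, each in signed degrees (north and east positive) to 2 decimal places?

Angular distance δ = d/R = 5577/6371 = 0.87537 rad; initial bearing θ = 2.2009 rad.
sin φ₂ = sin φ₁ cos δ + cos φ₁ sin δ cos θ = (-0.9362)(0.6407) + (0.3515)(0.7678)(-0.5892) = -0.7588, so φ₂ = -49.36°.
Δλ = atan2(sin θ sin δ cos φ₁, cos δ − sin φ₁ sin φ₂) = atan2(0.2181, -0.0697) = 107.725°.
λ₂ = -127.640° + 107.725° = -19.91°.

-49.36°, -19.91°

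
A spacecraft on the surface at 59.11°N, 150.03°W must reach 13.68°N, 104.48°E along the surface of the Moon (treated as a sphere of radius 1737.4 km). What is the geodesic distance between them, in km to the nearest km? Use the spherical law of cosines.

2608 km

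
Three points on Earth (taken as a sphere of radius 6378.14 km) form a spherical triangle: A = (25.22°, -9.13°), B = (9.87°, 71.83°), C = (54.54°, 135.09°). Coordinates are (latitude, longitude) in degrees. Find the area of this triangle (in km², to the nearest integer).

42514489 km²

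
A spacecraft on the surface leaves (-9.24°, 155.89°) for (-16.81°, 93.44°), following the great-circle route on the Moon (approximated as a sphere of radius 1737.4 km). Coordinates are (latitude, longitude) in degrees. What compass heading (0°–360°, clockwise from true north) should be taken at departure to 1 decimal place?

255.8°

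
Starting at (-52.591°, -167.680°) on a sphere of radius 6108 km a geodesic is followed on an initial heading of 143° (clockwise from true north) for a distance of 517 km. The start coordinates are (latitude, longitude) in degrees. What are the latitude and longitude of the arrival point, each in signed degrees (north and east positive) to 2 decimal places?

-56.36°, -162.41°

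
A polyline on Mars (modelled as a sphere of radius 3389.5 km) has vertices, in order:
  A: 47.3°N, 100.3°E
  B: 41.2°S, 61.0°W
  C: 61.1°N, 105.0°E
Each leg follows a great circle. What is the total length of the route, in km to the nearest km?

19149 km

Leg A→B: central angle 2.8856 rad, distance 9780.6 km.
Leg B→C: central angle 2.7638 rad, distance 9368.0 km.
Total: 9780.6 + 9368.0 ≈ 19149 km.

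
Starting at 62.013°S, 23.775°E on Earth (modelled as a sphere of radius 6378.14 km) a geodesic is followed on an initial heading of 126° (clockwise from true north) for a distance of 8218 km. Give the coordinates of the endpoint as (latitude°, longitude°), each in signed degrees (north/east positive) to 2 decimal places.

-30.73°, 139.10°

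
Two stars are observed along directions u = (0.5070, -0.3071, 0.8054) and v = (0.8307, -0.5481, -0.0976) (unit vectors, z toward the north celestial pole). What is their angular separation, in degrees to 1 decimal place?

59.3°

u·v = 0.5109; |u| = 1.0000, |v| = 1.0000.
cos θ = (u·v)/(|u||v|) = 0.5109, so θ = 59.3°.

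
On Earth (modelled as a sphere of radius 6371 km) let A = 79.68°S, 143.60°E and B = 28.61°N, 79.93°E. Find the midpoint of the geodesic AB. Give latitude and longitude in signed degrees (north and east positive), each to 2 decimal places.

The central angle between A and B is δ = 1.9838 rad.
With f = 0.5, the slerp weights are sin((1−f)δ)/sin δ = 0.9139 and sin(fδ)/sin δ = 0.9139.
Weighted sum of the unit vectors: (0.9139)·(-0.1442,0.1063,-0.9838) + (0.9139)·(0.1535,0.8644,0.4788) = (0.0085, 0.8871, -0.4615).
Converting back: φ = atan2(z, √(x²+y²)) = -27.48°, λ = atan2(y, x) = 89.45°.

-27.48°, 89.45°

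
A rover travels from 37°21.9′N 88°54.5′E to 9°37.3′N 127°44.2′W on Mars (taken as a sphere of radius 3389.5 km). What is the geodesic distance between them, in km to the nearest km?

With latitudes φ₁ = 37.365°, φ₂ = 9.622° and longitude difference Δλ = 143.355°:
cos c = sin φ₁ sin φ₂ + cos φ₁ cos φ₂ cos Δλ = (0.6069)(0.1671) + (0.7948)(0.9859)(-0.8023) = -0.52729,
so c = arccos(-0.52729) = 2.12620 rad.
Distance = R·c = 3389.5 × 2.1262 ≈ 7207 km.

7207 km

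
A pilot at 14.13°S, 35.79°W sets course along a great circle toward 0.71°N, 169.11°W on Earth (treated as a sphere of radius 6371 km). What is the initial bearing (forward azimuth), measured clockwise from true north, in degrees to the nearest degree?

258°

Δλ = -133.320° = -2.3269 rad.
y = sin Δλ · cos φ₂ = (-0.7275)(0.9999) = -0.7275
x = cos φ₁ sin φ₂ − sin φ₁ cos φ₂ cos Δλ = (0.9697)(0.0124) − (-0.2441)(0.9999)(-0.6861) = -0.1555
θ = atan2(y, x) = -102.06°; adding 360° gives 258°.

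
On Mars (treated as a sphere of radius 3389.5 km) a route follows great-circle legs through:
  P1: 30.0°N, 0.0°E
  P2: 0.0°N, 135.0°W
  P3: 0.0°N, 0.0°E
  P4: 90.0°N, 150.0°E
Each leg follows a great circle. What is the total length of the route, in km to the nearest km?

Leg P1→P2: central angle 2.2299 rad, distance 7558.1 km.
Leg P2→P3: central angle 2.3562 rad, distance 7986.3 km.
Leg P3→P4: central angle 1.5708 rad, distance 5324.2 km.
Total: 7558.1 + 7986.3 + 5324.2 ≈ 20869 km.

20869 km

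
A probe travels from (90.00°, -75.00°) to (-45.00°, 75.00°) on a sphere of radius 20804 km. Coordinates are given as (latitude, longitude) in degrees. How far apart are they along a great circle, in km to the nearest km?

49018 km

With latitudes φ₁ = 90.000°, φ₂ = -45.000° and longitude difference Δλ = 150.000°:
cos c = sin φ₁ sin φ₂ + cos φ₁ cos φ₂ cos Δλ = (1.0000)(-0.7071) + (0.0000)(0.7071)(-0.8660) = -0.70711,
so c = arccos(-0.70711) = 2.35619 rad.
Distance = R·c = 20804 × 2.3562 ≈ 49018 km.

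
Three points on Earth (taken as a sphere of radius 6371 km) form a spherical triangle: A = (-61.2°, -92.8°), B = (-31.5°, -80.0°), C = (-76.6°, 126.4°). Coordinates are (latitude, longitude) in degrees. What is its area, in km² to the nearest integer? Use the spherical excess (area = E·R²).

1329346 km²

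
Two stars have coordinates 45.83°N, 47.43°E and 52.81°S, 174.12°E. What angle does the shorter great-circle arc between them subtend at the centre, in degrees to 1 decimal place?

145.4°

In radians: φ₁ = 0.7999, φ₂ = -0.9217, Δλ = 126.690° = 2.2112 rad.
Haversine: a = sin²(Δφ/2) + cos φ₁ cos φ₂ sin²(Δλ/2) = 0.5751 + (0.6968)(0.6045)(0.7987) = 0.91153.
Central angle c = 2·arcsin(√a) = 2.53757 rad.
So the angular separation is 145.4°.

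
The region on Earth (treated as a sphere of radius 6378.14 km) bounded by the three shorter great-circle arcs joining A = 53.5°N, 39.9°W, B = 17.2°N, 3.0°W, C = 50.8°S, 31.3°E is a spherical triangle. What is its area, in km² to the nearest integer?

Side lengths (central angles): a = 1.2978, b = 2.0965, c = 0.8064 rad; semiperimeter s = 2.1003.
By l'Huilier's theorem, tan(E/4) = √[tan(s/2) tan((s−a)/2) tan((s−b)/2) tan((s−c)/2)], giving spherical excess E = 0.1315 rad.
Area = E·R² = 0.1315 × (6378.14)² ≈ 5349388 km².

5349388 km²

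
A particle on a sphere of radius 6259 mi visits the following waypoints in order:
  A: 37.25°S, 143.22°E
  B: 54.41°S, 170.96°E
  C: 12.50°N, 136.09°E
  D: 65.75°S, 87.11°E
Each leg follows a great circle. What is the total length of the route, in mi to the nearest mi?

Leg A→B: central angle 0.4459 rad, distance 2790.6 mi.
Leg B→C: central angle 1.2764 rad, distance 7989.0 mi.
Leg C→D: central angle 1.5049 rad, distance 9419.3 mi.
Total: 2790.6 + 7989.0 + 9419.3 ≈ 20199 mi.

20199 mi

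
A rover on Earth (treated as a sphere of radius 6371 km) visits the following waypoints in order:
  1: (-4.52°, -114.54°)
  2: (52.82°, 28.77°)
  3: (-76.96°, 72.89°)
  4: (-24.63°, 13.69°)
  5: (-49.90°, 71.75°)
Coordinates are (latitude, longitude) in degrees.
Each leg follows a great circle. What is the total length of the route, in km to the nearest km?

40711 km

Leg 1→2: central angle 2.1482 rad, distance 13686.4 km.
Leg 2→3: central angle 2.3163 rad, distance 14756.9 km.
Leg 3→4: central angle 1.0344 rad, distance 6590.2 km.
Leg 4→5: central angle 0.8911 rad, distance 5677.3 km.
Total: 13686.4 + 14756.9 + 6590.2 + 5677.3 ≈ 40711 km.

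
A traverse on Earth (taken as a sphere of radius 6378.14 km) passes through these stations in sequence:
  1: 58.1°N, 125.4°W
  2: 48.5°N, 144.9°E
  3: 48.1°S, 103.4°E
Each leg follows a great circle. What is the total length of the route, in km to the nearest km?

Leg 1→2: central angle 0.8793 rad, distance 5608.4 km.
Leg 2→3: central angle 1.7988 rad, distance 11473.0 km.
Total: 5608.4 + 11473.0 ≈ 17081 km.

17081 km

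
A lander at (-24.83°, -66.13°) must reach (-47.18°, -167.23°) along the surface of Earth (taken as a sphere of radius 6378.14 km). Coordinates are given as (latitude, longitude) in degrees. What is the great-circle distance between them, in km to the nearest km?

8804 km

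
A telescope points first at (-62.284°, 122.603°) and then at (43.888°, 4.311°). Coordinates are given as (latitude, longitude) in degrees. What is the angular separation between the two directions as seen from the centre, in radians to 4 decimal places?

With latitudes φ₁ = -62.284°, φ₂ = 43.888° and longitude difference Δλ = -118.292°:
Haversine: a = sin²(Δφ/2) + cos φ₁ cos φ₂ sin²(Δλ/2) = 0.6393 + (0.4651)(0.7207)(0.7370) = 0.88629.
Central angle c = 2·arcsin(√a) = 2.45369 rad.
So the angular separation is 2.4537 rad.

2.4537 rad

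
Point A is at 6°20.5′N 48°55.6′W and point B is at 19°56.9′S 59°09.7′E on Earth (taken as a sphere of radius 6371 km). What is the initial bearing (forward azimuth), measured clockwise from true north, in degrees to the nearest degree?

109°

Δλ = 108.088° = 1.8865 rad.
y = sin Δλ · cos φ₂ = (0.9506)(0.9400) = 0.8935
x = cos φ₁ sin φ₂ − sin φ₁ cos φ₂ cos Δλ = (0.9939)(-0.3412) − (0.1105)(0.9400)(-0.3105) = -0.3068
θ = atan2(y, x) = 108.95°, so the bearing is 109°.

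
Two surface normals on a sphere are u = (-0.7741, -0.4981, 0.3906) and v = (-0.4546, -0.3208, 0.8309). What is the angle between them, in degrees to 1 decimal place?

33.2°

u·v = 0.8362; |u| = 1.0000, |v| = 1.0000.
cos θ = (u·v)/(|u||v|) = 0.8363, so θ = 33.2°.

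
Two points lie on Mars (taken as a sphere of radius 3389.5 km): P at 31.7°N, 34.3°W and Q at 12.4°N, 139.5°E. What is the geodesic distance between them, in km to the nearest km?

In radians: φ₁ = 0.5533, φ₂ = 0.2164, Δλ = 173.800° = 3.0334 rad.
cos c = sin φ₁ sin φ₂ + cos φ₁ cos φ₂ cos Δλ = (0.5255)(0.2147) + (0.8508)(0.9767)(-0.9942) = -0.71327,
so c = arccos(-0.71327) = 2.36494 rad.
Distance = R·c = 3389.5 × 2.3649 ≈ 8016 km.

8016 km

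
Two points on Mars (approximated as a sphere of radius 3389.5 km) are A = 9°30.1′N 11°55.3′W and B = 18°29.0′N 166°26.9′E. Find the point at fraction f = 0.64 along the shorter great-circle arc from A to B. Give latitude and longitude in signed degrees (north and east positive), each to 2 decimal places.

72.92°, 156.90°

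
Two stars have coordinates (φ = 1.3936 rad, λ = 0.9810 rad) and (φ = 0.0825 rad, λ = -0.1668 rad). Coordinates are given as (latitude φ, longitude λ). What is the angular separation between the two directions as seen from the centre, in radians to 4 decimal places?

1.4170 rad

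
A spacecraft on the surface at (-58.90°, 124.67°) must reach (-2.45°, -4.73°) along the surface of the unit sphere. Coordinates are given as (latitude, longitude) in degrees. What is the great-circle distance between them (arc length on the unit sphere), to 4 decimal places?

1.8660

In radians: φ₁ = -1.0280, φ₂ = -0.0428, Δλ = -129.400° = -2.2585 rad.
Haversine: a = sin²(Δφ/2) + cos φ₁ cos φ₂ sin²(Δλ/2) = 0.2237 + (0.5165)(0.9991)(0.8174) = 0.64548.
Central angle c = 2·arcsin(√a) = 1.86602 rad.
On the unit sphere the arc length equals the central angle: 1.8660.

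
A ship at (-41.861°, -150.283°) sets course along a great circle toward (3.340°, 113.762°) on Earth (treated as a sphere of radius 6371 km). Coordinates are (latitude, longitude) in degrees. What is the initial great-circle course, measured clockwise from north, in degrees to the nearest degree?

269°

With φ₁ = -0.7306, φ₂ = 0.0583, Δλ = -1.6747 rad, the forward-azimuth formula gives
θ = atan2( sin Δλ cos φ₂ , cos φ₁ sin φ₂ − sin φ₁ cos φ₂ cos Δλ ) = atan2(-0.9929, -0.0257) = -91.48°.
Adding 360° brings this into [0°, 360°): 269°.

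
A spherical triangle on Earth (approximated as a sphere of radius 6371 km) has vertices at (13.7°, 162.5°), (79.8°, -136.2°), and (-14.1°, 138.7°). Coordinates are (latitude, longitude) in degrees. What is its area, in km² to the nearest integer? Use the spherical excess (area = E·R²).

Side lengths (central angles): a = 1.7978, b = 0.6360, c = 1.2496 rad; semiperimeter s = 1.8417.
By l'Huilier's theorem, tan(E/4) = √[tan(s/2) tan((s−a)/2) tan((s−b)/2) tan((s−c)/2)], giving spherical excess E = 0.3109 rad.
Area = E·R² = 0.3109 × (6371)² ≈ 12617874 km².

12617874 km²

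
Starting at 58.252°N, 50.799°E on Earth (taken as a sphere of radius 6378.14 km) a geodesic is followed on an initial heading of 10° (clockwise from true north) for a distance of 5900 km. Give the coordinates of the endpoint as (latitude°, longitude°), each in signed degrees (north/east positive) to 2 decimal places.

67.76°, -150.70°

Angular distance δ = d/R = 5900/6378.14 = 0.92503 rad; initial bearing θ = 0.1745 rad.
sin φ₂ = sin φ₁ cos δ + cos φ₁ sin δ cos θ = (0.8504)(0.6018) + (0.5262)(0.7986)(0.9848) = 0.9256, so φ₂ = 67.76°.
Δλ = atan2(sin θ sin δ cos φ₁, cos δ − sin φ₁ sin φ₂) = atan2(0.0730, -0.1853) = 158.505°.
λ₂ = 50.799° + 158.505° = 209.30° → -150.70° after wrapping to (−180°, 180°].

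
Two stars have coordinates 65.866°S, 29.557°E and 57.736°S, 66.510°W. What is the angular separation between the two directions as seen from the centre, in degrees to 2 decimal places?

In radians: φ₁ = -1.1496, φ₂ = -1.0077, Δλ = -96.067° = -1.6767 rad.
cos c = sin φ₁ sin φ₂ + cos φ₁ cos φ₂ cos Δλ = (-0.9126)(-0.8456) + (0.4089)(0.5338)(-0.1057) = 0.74862,
so c = arccos(0.74862) = 0.72482 rad.
So the angular separation is 41.53°.

41.53°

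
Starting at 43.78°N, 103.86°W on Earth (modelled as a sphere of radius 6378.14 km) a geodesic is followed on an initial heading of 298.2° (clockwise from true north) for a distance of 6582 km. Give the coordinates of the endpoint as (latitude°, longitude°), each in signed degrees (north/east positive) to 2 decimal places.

Angular distance δ = d/R = 6582/6378.14 = 1.03196 rad; initial bearing θ = 5.2046 rad.
sin φ₂ = sin φ₁ cos δ + cos φ₁ sin δ cos θ = (0.6919)(0.5131) + (0.7220)(0.8583)(0.4726) = 0.6479, so φ₂ = 40.38°.
Δλ = atan2(sin θ sin δ cos φ₁, cos δ − sin φ₁ sin φ₂) = atan2(-0.5461, 0.0649) = -83.225°.
λ₂ = -103.860° − 83.225° = -187.09° → 172.91° after wrapping to (−180°, 180°].

40.38°, 172.91°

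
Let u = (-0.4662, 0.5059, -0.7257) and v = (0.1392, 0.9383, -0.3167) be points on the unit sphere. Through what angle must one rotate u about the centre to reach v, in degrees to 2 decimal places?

u·v = 0.6396; |u| = 1.0000, |v| = 1.0000.
cos θ = (u·v)/(|u||v|) = 0.6396, so θ = 50.24°.

50.24°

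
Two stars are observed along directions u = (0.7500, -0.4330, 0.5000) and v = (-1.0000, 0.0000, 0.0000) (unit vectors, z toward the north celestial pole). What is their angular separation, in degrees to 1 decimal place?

138.6°

u·v = -0.7500; |u| = 1.0000, |v| = 1.0000.
cos θ = (u·v)/(|u||v|) = -0.7500, so θ = 138.6°.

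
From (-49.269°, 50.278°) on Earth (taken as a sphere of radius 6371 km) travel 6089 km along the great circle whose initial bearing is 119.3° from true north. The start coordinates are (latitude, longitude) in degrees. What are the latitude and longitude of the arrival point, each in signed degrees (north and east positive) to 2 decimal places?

Angular distance δ = d/R = 6089/6371 = 0.95574 rad; initial bearing θ = 2.0822 rad.
sin φ₂ = sin φ₁ cos δ + cos φ₁ sin δ cos θ = (-0.7578)(0.5770) + (0.6525)(0.8167)(-0.4894) = -0.6981, so φ₂ = -44.27°.
Δλ = atan2(sin θ sin δ cos φ₁, cos δ − sin φ₁ sin φ₂) = atan2(0.4648, 0.0480) = 84.099°.
λ₂ = 50.278° + 84.099° = 134.38°.

-44.27°, 134.38°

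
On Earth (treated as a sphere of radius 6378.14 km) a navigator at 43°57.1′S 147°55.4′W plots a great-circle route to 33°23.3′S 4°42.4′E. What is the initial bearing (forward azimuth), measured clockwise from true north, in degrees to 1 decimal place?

157.1°

Δλ = 152.630° = 2.6639 rad.
y = sin Δλ · cos φ₂ = (0.4597)(0.8350) = 0.3839
x = cos φ₁ sin φ₂ − sin φ₁ cos φ₂ cos Δλ = (0.7199)(-0.5503) − (-0.6941)(0.8350)(-0.8881) = -0.9108
θ = atan2(y, x) = 157.15°, so the bearing is 157.1°.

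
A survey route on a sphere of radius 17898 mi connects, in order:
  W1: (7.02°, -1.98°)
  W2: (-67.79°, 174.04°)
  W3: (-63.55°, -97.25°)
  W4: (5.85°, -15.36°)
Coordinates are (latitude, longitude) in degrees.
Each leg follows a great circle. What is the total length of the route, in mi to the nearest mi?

76359 mi

Leg W1→W2: central angle 2.0799 rad, distance 37226.4 mi.
Leg W2→W3: central angle 0.5869 rad, distance 10503.6 mi.
Leg W3→W4: central angle 1.5995 rad, distance 28628.7 mi.
Total: 37226.4 + 10503.6 + 28628.7 ≈ 76359 mi.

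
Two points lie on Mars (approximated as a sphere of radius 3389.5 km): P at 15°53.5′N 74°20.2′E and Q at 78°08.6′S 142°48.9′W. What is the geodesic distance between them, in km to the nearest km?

Let φ₁ = 0.2774 rad, φ₂ = -1.3639 rad, and Δλ = 2.4932 rad.
Haversine: a = sin²(Δφ/2) + cos φ₁ cos φ₂ sin²(Δλ/2) = 0.5352 + (0.9618)(0.2055)(0.8985) = 0.71274.
Central angle c = 2·arcsin(√a) = 2.01029 rad.
Distance = R·c = 3389.5 × 2.0103 ≈ 6814 km.

6814 km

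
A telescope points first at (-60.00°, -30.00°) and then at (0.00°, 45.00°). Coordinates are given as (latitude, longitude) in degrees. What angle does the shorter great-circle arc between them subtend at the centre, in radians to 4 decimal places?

Let φ₁ = -1.0472 rad, φ₂ = 0.0000 rad, and Δλ = 1.3090 rad.
Haversine: a = sin²(Δφ/2) + cos φ₁ cos φ₂ sin²(Δλ/2) = 0.2500 + (0.5000)(1.0000)(0.3706) = 0.43530.
Central angle c = 2·arcsin(√a) = 1.44102 rad.
So the angular separation is 1.4410 rad.

1.4410 rad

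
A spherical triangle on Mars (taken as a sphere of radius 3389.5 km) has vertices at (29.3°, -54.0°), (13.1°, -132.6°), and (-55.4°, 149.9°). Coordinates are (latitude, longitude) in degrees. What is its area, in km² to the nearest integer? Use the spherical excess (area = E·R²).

21105217 km²

Side lengths (central angles): a = 1.6377, b = 2.5974, c = 1.2882 rad; semiperimeter s = 2.7617.
By l'Huilier's theorem, tan(E/4) = √[tan(s/2) tan((s−a)/2) tan((s−b)/2) tan((s−c)/2)], giving spherical excess E = 1.8370 rad.
Area = E·R² = 1.8370 × (3389.5)² ≈ 21105217 km².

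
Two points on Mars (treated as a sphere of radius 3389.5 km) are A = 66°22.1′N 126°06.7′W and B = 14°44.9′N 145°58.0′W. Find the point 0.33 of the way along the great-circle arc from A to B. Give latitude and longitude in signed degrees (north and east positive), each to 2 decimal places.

The central angle between A and B is δ = 0.9300 rad.
With f = 0.33, the slerp weights are sin((1−f)δ)/sin δ = 0.7280 and sin(fδ)/sin δ = 0.3769.
Weighted sum of the unit vectors: (0.7280)·(-0.2362,-0.3238,0.9161) + (0.3769)·(-0.8014,-0.5412,0.2546) = (-0.4740, -0.4397, 0.7629).
Converting back: φ = atan2(z, √(x²+y²)) = 49.72°, λ = atan2(y, x) = -137.15°.

49.72°, -137.15°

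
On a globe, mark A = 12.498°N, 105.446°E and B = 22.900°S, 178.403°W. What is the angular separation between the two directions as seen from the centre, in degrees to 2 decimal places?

82.47°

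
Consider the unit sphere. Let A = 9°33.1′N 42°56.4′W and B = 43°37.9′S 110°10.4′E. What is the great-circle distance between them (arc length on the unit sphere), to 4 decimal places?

2.4205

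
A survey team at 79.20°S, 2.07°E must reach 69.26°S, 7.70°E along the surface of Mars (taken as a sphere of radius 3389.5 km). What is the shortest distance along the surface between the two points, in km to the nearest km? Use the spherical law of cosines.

Let φ₁ = -1.3823 rad, φ₂ = -1.2088 rad, and Δλ = 0.0983 rad.
cos c = sin φ₁ sin φ₂ + cos φ₁ cos φ₂ cos Δλ = (-0.9823)(-0.9352) + (0.1874)(0.3541)(0.9952) = 0.98467,
so c = arccos(0.98467) = 0.17533 rad.
Distance = R·c = 3389.5 × 0.1753 ≈ 594 km.

594 km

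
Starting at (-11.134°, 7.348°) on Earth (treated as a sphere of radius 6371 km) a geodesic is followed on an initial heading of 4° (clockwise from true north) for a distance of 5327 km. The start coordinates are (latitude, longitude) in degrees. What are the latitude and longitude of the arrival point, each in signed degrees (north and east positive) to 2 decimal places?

36.65°, 11.05°

Angular distance δ = d/R = 5327/6371 = 0.83613 rad; initial bearing θ = 0.0698 rad.
sin φ₂ = sin φ₁ cos δ + cos φ₁ sin δ cos θ = (-0.1931)(0.6703) + (0.9812)(0.7421)(0.9976) = 0.5969, so φ₂ = 36.65°.
Δλ = atan2(sin θ sin δ cos φ₁, cos δ − sin φ₁ sin φ₂) = atan2(0.0508, 0.7856) = 3.699°.
λ₂ = 7.348° + 3.699° = 11.05°.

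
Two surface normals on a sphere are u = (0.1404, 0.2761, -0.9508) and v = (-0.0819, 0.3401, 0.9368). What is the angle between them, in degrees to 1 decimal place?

143.9°

u·v = -0.8083; |u| = 1.0000, |v| = 1.0000.
cos θ = (u·v)/(|u||v|) = -0.8083, so θ = 143.9°.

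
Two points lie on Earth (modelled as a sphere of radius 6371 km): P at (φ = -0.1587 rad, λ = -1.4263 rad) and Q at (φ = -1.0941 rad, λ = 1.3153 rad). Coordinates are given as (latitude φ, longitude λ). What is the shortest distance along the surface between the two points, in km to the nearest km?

11795 km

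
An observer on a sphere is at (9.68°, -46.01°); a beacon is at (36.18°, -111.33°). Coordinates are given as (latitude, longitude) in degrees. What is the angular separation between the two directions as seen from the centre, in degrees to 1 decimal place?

64.4°

In radians: φ₁ = 0.1689, φ₂ = 0.6315, Δλ = -65.320° = -1.1400 rad.
cos c = sin φ₁ sin φ₂ + cos φ₁ cos φ₂ cos Δλ = (0.1681)(0.5903) + (0.9858)(0.8072)(0.4175) = 0.43149,
so c = arccos(0.43149) = 1.12465 rad.
So the angular separation is 64.4°.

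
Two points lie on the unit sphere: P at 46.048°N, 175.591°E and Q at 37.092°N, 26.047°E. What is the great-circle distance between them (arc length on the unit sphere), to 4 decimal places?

1.6139

In radians: φ₁ = 0.8037, φ₂ = 0.6474, Δλ = -149.544° = -2.6100 rad.
Haversine: a = sin²(Δφ/2) + cos φ₁ cos φ₂ sin²(Δλ/2) = 0.0061 + (0.6941)(0.7977)(0.9310) = 0.52153.
Central angle c = 2·arcsin(√a) = 1.61386 rad.
On the unit sphere the arc length equals the central angle: 1.6139.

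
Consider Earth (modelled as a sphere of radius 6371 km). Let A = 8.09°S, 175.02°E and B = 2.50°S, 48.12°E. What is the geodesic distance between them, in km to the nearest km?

In radians: φ₁ = -0.1412, φ₂ = -0.0436, Δλ = -126.900° = -2.2148 rad.
cos c = sin φ₁ sin φ₂ + cos φ₁ cos φ₂ cos Δλ = (-0.1407)(-0.0436) + (0.9900)(0.9990)(-0.6004) = -0.58774,
so c = arccos(-0.58774) = 2.19906 rad.
Distance = R·c = 6371 × 2.1991 ≈ 14010 km.

14010 km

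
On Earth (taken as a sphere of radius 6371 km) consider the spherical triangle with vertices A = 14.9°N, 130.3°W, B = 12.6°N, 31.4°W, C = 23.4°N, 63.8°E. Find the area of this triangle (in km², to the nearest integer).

108107528 km²

Side lengths (central angles): a = 1.5653, b = 2.4311, c = 1.6607 rad; semiperimeter s = 2.8286.
By l'Huilier's theorem, tan(E/4) = √[tan(s/2) tan((s−a)/2) tan((s−b)/2) tan((s−c)/2)], giving spherical excess E = 2.6634 rad.
Area = E·R² = 2.6634 × (6371)² ≈ 108107528 km².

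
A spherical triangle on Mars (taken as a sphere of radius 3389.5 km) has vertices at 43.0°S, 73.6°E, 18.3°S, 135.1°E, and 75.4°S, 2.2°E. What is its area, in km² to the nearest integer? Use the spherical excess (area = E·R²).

4945451 km²

Side lengths (central angles): a = 1.4294, b = 0.7688, c = 0.9939 rad; semiperimeter s = 1.5960.
By l'Huilier's theorem, tan(E/4) = √[tan(s/2) tan((s−a)/2) tan((s−b)/2) tan((s−c)/2)], giving spherical excess E = 0.4305 rad.
Area = E·R² = 0.4305 × (3389.5)² ≈ 4945451 km².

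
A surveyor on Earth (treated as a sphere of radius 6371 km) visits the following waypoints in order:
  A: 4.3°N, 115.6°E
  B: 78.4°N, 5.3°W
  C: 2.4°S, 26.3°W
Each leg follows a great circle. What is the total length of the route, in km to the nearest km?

Leg A→B: central angle 1.6003 rad, distance 10195.7 km.
Leg B→C: central angle 1.4237 rad, distance 9070.6 km.
Total: 10195.7 + 9070.6 ≈ 19266 km.

19266 km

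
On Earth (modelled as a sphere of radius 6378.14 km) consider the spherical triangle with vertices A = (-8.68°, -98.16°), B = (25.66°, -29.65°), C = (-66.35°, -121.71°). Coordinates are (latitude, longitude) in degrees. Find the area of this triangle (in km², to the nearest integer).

Side lengths (central angles): a = 1.9929, b = 1.0452, c = 1.3067 rad; semiperimeter s = 2.1723.
By l'Huilier's theorem, tan(E/4) = √[tan(s/2) tan((s−a)/2) tan((s−b)/2) tan((s−c)/2)], giving spherical excess E = 0.8791 rad.
Area = E·R² = 0.8791 × (6378.14)² ≈ 35763481 km².

35763481 km²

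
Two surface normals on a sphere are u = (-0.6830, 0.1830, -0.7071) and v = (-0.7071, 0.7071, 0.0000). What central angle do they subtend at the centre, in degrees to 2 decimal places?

52.24°

u·v = 0.6123; |u| = 1.0000, |v| = 1.0000.
cos θ = (u·v)/(|u||v|) = 0.6124, so θ = 52.24°.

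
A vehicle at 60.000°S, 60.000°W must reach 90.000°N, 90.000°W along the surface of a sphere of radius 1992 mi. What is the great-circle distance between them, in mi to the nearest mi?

5215 mi

With latitudes φ₁ = -60.000°, φ₂ = 90.000° and longitude difference Δλ = -30.000°:
cos c = sin φ₁ sin φ₂ + cos φ₁ cos φ₂ cos Δλ = (-0.8660)(1.0000) + (0.5000)(0.0000)(0.8660) = -0.86603,
so c = arccos(-0.86603) = 2.61799 rad.
Distance = R·c = 1992 × 2.6180 ≈ 5215 mi.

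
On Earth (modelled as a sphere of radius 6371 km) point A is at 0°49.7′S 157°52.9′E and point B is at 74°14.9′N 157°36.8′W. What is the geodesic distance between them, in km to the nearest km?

With latitudes φ₁ = -0.828°, φ₂ = 74.248° and longitude difference Δλ = 44.505°:
Haversine: a = sin²(Δφ/2) + cos φ₁ cos φ₂ sin²(Δλ/2) = 0.3712 + (0.9999)(0.2715)(0.1434) = 0.41016.
Central angle c = 2·arcsin(√a) = 1.39014 rad.
Distance = R·c = 6371 × 1.3901 ≈ 8857 km.

8857 km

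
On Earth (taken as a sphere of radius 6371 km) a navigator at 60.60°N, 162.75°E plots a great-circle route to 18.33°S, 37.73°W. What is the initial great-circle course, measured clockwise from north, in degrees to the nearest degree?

28°

Δλ = 159.520° = 2.7841 rad.
y = sin Δλ · cos φ₂ = (0.3499)(0.9493) = 0.3321
x = cos φ₁ sin φ₂ − sin φ₁ cos φ₂ cos Δλ = (0.4909)(-0.3145) − (0.8712)(0.9493)(-0.9368) = 0.6204
θ = atan2(y, x) = 28.16°, so the bearing is 28°.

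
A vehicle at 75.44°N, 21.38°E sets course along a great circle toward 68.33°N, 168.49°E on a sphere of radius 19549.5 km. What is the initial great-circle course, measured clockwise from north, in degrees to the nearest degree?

21°

Δλ = 147.110° = 2.5676 rad.
y = sin Δλ · cos φ₂ = (0.5430)(0.3693) = 0.2005
x = cos φ₁ sin φ₂ − sin φ₁ cos φ₂ cos Δλ = (0.2514)(0.9293) − (0.9679)(0.3693)(-0.8397) = 0.5337
θ = atan2(y, x) = 20.59°, so the bearing is 21°.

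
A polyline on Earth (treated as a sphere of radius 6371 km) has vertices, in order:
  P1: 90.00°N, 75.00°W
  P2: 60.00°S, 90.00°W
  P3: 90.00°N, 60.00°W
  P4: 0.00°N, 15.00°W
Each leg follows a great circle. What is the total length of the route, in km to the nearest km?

43366 km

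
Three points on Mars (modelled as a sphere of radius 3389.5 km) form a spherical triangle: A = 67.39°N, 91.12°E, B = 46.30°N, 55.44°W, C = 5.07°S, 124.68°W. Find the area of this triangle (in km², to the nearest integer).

12456976 km²

Side lengths (central angles): a = 1.3898, b = 1.9738, c = 1.1088 rad; semiperimeter s = 2.2362.
By l'Huilier's theorem, tan(E/4) = √[tan(s/2) tan((s−a)/2) tan((s−b)/2) tan((s−c)/2)], giving spherical excess E = 1.0843 rad.
Area = E·R² = 1.0843 × (3389.5)² ≈ 12456976 km².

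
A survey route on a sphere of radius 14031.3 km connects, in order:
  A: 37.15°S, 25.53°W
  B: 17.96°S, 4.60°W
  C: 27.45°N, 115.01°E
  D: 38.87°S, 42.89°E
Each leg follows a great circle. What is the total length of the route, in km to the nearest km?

Leg A→B: central angle 0.4637 rad, distance 6506.3 km.
Leg B→C: central angle 2.1643 rad, distance 30367.5 km.
Leg C→D: central angle 1.6480 rad, distance 23124.0 km.
Total: 6506.3 + 30367.5 + 23124.0 ≈ 59998 km.

59998 km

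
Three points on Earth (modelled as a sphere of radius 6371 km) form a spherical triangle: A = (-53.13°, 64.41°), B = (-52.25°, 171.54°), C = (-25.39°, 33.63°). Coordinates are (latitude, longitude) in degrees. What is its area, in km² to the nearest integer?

Side lengths (central angles): a = 1.6423, b = 0.6288, c = 1.0188 rad; semiperimeter s = 1.6450.
By l'Huilier's theorem, tan(E/4) = √[tan(s/2) tan((s−a)/2) tan((s−b)/2) tan((s−c)/2)], giving spherical excess E = 0.0648 rad.
Area = E·R² = 0.0648 × (6371)² ≈ 2628690 km².

2628690 km²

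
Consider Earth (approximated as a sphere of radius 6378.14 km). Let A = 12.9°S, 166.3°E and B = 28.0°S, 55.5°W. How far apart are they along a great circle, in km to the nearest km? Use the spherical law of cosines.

With latitudes φ₁ = -12.900°, φ₂ = -28.000° and longitude difference Δλ = 138.200°:
cos c = sin φ₁ sin φ₂ + cos φ₁ cos φ₂ cos Δλ = (-0.2233)(-0.4695) + (0.9748)(0.8829)(-0.7455) = -0.53679,
so c = arccos(-0.53679) = 2.13743 rad.
Distance = R·c = 6378.14 × 2.1374 ≈ 13633 km.

13633 km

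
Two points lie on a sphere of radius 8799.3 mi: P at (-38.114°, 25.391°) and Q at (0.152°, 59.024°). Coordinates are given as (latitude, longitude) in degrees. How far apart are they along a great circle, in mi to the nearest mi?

7556 mi

In radians: φ₁ = -0.6652, φ₂ = 0.0027, Δλ = 33.633° = 0.5870 rad.
cos c = sin φ₁ sin φ₂ + cos φ₁ cos φ₂ cos Δλ = (-0.6172)(0.0027) + (0.7868)(1.0000)(0.8326) = 0.65344,
so c = arccos(0.65344) = 0.85868 rad.
Distance = R·c = 8799.3 × 0.8587 ≈ 7556 mi.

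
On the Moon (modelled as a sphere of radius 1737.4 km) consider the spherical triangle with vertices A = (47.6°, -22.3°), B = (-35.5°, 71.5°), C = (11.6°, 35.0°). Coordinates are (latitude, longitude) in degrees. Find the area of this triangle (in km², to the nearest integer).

318551 km²

Side lengths (central angles): a = 1.0189, b = 1.0410, c = 2.0547 rad; semiperimeter s = 2.0573.
By l'Huilier's theorem, tan(E/4) = √[tan(s/2) tan((s−a)/2) tan((s−b)/2) tan((s−c)/2)], giving spherical excess E = 0.1055 rad.
Area = E·R² = 0.1055 × (1737.4)² ≈ 318551 km².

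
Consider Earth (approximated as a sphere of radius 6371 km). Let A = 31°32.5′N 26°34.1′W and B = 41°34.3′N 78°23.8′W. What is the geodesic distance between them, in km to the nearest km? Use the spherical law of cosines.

In radians: φ₁ = 0.5505, φ₂ = 0.7256, Δλ = -51.828° = -0.9046 rad.
cos c = sin φ₁ sin φ₂ + cos φ₁ cos φ₂ cos Δλ = (0.5231)(0.6636) + (0.8523)(0.7481)(0.6180) = 0.74117,
so c = arccos(0.74117) = 0.73599 rad.
Distance = R·c = 6371 × 0.7360 ≈ 4689 km.

4689 km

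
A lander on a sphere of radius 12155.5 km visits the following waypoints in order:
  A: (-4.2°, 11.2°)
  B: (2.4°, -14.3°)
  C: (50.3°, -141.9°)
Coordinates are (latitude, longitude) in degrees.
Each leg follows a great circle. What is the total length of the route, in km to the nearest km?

Leg A→B: central angle 0.4594 rad, distance 5584.6 km.
Leg B→C: central angle 1.9360 rad, distance 23533.6 km.
Total: 5584.6 + 23533.6 ≈ 29118 km.

29118 km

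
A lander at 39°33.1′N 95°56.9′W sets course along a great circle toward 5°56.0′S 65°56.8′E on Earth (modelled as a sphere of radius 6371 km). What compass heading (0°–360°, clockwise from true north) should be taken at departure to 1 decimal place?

30.6°

With φ₁ = 0.6903, φ₂ = -0.1036, Δλ = 2.8256 rad, the forward-azimuth formula gives
θ = atan2( sin Δλ cos φ₂ , cos φ₁ sin φ₂ − sin φ₁ cos φ₂ cos Δλ ) = atan2(0.3091, 0.5223) = 30.62°.
So the initial bearing is 30.6°.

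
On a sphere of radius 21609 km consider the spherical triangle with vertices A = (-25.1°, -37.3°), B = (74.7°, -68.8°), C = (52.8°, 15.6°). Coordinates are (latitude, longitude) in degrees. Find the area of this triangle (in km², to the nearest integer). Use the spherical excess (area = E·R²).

Side lengths (central angles): a = 0.6699, b = 1.5784, c = 1.7777 rad; semiperimeter s = 2.0130.
By l'Huilier's theorem, tan(E/4) = √[tan(s/2) tan((s−a)/2) tan((s−b)/2) tan((s−c)/2)], giving spherical excess E = 0.7164 rad.
Area = E·R² = 0.7164 × (21609)² ≈ 334508111 km².

334508111 km²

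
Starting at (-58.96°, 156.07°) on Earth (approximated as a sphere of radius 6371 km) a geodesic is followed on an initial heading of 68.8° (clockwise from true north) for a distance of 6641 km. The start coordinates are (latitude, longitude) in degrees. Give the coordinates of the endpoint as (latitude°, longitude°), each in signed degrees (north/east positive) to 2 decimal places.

-15.72°, -147.16°

Angular distance δ = d/R = 6641/6371 = 1.04238 rad; initial bearing θ = 1.2008 rad.
sin φ₂ = sin φ₁ cos δ + cos φ₁ sin δ cos θ = (-0.8568)(0.5042) + (0.5156)(0.8636)(0.3616) = -0.2709, so φ₂ = -15.72°.
Δλ = atan2(sin θ sin δ cos φ₁, cos δ − sin φ₁ sin φ₂) = atan2(0.4152, 0.2720) = 56.767°.
λ₂ = 156.070° + 56.767° = 212.84° → -147.16° after wrapping to (−180°, 180°].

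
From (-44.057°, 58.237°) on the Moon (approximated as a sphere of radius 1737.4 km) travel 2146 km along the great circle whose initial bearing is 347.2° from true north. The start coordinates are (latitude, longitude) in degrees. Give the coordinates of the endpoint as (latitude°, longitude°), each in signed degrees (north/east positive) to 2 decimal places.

25.64°, 44.82°

Angular distance δ = d/R = 2146/1737.4 = 1.23518 rad; initial bearing θ = 6.0598 rad.
sin φ₂ = sin φ₁ cos δ + cos φ₁ sin δ cos θ = (-0.6954)(0.3294) + (0.7186)(0.9442)(0.9751) = 0.4327, so φ₂ = 25.64°.
Δλ = atan2(sin θ sin δ cos φ₁, cos δ − sin φ₁ sin φ₂) = atan2(-0.1503, 0.6302) = -13.417°.
λ₂ = 58.237° − 13.417° = 44.82°.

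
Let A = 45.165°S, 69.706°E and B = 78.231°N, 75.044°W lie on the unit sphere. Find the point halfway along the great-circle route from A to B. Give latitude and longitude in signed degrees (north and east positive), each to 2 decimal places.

26.08°, 57.37°

The central angle between A and B is δ = 2.5178 rad.
With f = 0.5, the slerp weights are sin((1−f)δ)/sin δ = 1.6294 and sin(fδ)/sin δ = 1.6294.
Weighted sum of the unit vectors: (1.6294)·(0.2445,0.6613,-0.7091) + (1.6294)·(0.0526,-0.1971,0.9790) = (0.4842, 0.7564, 0.4397).
Converting back: φ = atan2(z, √(x²+y²)) = 26.08°, λ = atan2(y, x) = 57.37°.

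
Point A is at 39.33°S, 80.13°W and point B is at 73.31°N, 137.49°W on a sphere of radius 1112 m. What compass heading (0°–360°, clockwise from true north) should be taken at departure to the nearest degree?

344°

With φ₁ = -0.6864, φ₂ = 1.2795, Δλ = -1.0011 rad, the forward-azimuth formula gives
θ = atan2( sin Δλ cos φ₂ , cos φ₁ sin φ₂ − sin φ₁ cos φ₂ cos Δλ ) = atan2(-0.2418, 0.8391) = -16.08°.
Adding 360° brings this into [0°, 360°): 344°.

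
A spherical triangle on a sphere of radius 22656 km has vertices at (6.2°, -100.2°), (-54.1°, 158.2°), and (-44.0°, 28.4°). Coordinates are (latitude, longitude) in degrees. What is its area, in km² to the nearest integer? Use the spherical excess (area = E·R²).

Side lengths (central angles): a = 1.2737, b = 2.1190, c = 1.7770 rad; semiperimeter s = 2.5849.
By l'Huilier's theorem, tan(E/4) = √[tan(s/2) tan((s−a)/2) tan((s−b)/2) tan((s−c)/2)], giving spherical excess E = 1.9255 rad.
Area = E·R² = 1.9255 × (22656)² ≈ 988358393 km².

988358393 km²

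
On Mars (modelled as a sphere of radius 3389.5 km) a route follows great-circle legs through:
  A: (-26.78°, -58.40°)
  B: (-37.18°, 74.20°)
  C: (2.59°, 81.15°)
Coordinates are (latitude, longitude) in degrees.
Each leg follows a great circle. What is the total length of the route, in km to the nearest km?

8422 km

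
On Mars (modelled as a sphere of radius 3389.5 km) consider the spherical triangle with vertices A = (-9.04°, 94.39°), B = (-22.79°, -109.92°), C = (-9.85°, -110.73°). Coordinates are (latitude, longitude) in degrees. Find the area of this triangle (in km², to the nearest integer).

6241203 km²

Side lengths (central angles): a = 0.2263, b = 2.5946, c = 2.4479 rad; semiperimeter s = 2.6344.
By l'Huilier's theorem, tan(E/4) = √[tan(s/2) tan((s−a)/2) tan((s−b)/2) tan((s−c)/2)], giving spherical excess E = 0.5432 rad.
Area = E·R² = 0.5432 × (3389.5)² ≈ 6241203 km².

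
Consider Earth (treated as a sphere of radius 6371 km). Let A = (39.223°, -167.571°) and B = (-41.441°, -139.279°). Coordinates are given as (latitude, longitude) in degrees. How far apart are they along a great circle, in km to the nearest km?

Let φ₁ = 0.6846 rad, φ₂ = -0.7233 rad, and Δλ = 0.4938 rad.
Haversine: a = sin²(Δφ/2) + cos φ₁ cos φ₂ sin²(Δλ/2) = 0.4189 + (0.7747)(0.7496)(0.0597) = 0.45357.
Central angle c = 2·arcsin(√a) = 1.47781 rad.
Distance = R·c = 6371 × 1.4778 ≈ 9415 km.

9415 km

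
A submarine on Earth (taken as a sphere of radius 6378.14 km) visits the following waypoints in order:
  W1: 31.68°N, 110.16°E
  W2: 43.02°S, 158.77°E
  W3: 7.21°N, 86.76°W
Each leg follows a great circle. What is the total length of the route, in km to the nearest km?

22227 km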